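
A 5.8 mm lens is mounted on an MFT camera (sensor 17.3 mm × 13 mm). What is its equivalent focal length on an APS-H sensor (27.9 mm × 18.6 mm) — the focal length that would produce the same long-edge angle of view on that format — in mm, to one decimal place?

Equal angle of view means equal width/f ratio, so f₂ = f₁ · (width₂/width₁) = 5.8 × 27.9/17.3.
f₂ = 5.8 × 1.61272 ≈ 9.354 mm.

9.4 mm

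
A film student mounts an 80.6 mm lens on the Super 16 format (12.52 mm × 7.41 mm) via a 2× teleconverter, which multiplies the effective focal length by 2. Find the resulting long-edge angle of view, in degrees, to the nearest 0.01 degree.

Effective focal length f = 80.6 × 2 = 161.2 mm.
α = 2·arctan(12.52 / (2 × 161.2)) = 2·arctan(0.03883) ≈ 4.4478°.

4.45°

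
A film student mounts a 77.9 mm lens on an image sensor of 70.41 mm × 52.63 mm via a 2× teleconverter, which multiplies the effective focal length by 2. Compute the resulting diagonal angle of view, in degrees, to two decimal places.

31.51°

Effective focal length f = 77.9 × 2 = 155.8 mm.
Sensor diagonal = √(70.41² + 52.63²) = √7727.4850 ≈ 87.9061 mm.
α = 2·arctan(87.906 / (2 × 155.8)) = 2·arctan(0.28211) ≈ 31.5088°.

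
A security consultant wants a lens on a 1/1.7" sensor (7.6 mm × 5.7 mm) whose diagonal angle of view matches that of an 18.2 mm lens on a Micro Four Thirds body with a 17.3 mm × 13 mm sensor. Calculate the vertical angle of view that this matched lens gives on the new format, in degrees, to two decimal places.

39.26°

Sensor diagonal = √(17.3² + 13²) = √468.2900 ≈ 21.6400 mm.
Sensor diagonal = √(7.6² + 5.7²) = √90.2500 ≈ 9.5000 mm.
Equal diagonal AOV ⇒ f₂ = f₁ · 9.5000/21.6400 = 18.2 × 0.43900 ≈ 7.9898 mm.
Vertical AOV on the new format = 2·arctan(5.7 / (2 × 7.9898)) = 2·arctan(0.35670) ≈ 39.2630°.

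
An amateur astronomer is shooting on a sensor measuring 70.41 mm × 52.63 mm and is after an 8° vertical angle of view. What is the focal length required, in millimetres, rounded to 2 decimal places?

376.32 mm

From α = 2·arctan(h/2f) we get f = h / (2·tan(α/2)).
With h = 52.63 mm and α/2 = 4°, tan(α/2) ≈ 0.06993, so f ≈ 52.63 / 0.13985 ≈ 376.3220 mm.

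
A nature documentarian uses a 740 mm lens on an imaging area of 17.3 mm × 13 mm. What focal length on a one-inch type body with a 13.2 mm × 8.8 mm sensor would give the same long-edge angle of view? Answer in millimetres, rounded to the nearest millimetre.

Equal angle of view means equal width/f ratio, so f₂ = f₁ · (width₂/width₁) = 740 × 13.2/17.3.
f₂ = 740 × 0.76301 ≈ 564.624 mm.

565 mm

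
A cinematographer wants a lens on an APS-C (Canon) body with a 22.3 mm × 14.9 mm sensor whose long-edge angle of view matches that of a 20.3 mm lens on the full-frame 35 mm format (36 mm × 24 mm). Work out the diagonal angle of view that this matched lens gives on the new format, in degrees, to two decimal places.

Equal long-edge AOV ⇒ f₂ = f₁ · 22.3/36 = 20.3 × 0.61944 ≈ 12.5747 mm.
Sensor diagonal = √(22.3² + 14.9²) = √719.3000 ≈ 26.8198 mm.
Diagonal AOV on the new format = 2·arctan(26.8198 / (2 × 12.5747)) = 2·arctan(1.06642) ≈ 93.6818°.

93.68°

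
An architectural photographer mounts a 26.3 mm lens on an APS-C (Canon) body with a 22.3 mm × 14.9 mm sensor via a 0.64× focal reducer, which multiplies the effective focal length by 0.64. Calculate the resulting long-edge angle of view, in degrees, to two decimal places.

67.04°

Effective focal length f = 26.3 × 0.64 = 16.832 mm.
α = 2·arctan(22.3 / (2 × 16.832)) = 2·arctan(0.66243) ≈ 67.0433°.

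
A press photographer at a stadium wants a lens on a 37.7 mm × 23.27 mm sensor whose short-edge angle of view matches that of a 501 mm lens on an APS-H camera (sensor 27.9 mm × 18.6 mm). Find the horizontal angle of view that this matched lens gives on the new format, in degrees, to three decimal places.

3.445°

Equal short-edge AOV ⇒ f₂ = f₁ · 23.27/18.6 = 501 × 1.25108 ≈ 626.7887 mm.
Horizontal AOV on the new format = 2·arctan(37.7 / (2 × 626.7887)) = 2·arctan(0.03007) ≈ 3.4452°.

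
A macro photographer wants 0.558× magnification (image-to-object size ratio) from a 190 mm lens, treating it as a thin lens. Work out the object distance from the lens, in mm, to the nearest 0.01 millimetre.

530.50 mm

With m = dᵢ/dₒ and 1/f = 1/dₒ + 1/dᵢ, substituting dᵢ = m·dₒ gives 1/f = (1 + 1/m)/dₒ, hence dₒ = f·(1 + 1/m).
dₒ = 190 × (1 + 1/0.558) = 190 × 2.79211 ≈ 530.502 mm.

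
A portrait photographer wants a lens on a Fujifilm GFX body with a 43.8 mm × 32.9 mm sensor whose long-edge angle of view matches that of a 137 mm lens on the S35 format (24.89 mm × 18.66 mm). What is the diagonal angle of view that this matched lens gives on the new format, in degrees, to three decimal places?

12.963°

Equal long-edge AOV ⇒ f₂ = f₁ · 43.8/24.89 = 137 × 1.75974 ≈ 241.0848 mm.
Sensor diagonal = √(43.8² + 32.9²) = √3000.8500 ≈ 54.7800 mm.
Diagonal AOV on the new format = 2·arctan(54.7800 / (2 × 241.0848)) = 2·arctan(0.11361) ≈ 12.9633°.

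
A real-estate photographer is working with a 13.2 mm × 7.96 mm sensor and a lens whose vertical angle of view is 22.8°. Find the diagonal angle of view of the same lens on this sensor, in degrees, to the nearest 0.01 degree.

From the vertical AOV: f = 7.96 / (2·tan(11.4°)) = 7.96 / 0.40327 ≈ 19.7386 mm.
Sensor diagonal = √(13.2² + 7.96²) = √237.6016 ≈ 15.4143 mm.
Diagonal AOV = 2·arctan(15.4143 / (2 × 19.7386)) = 2·arctan(0.39046) ≈ 42.6575°.

42.66°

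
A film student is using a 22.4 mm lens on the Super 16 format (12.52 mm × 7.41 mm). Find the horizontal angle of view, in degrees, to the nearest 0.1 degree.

31.2°

Angle of view α = 2·arctan(w/2f) with w = 12.52 mm and f = 22.4 mm.
w/2f = 0.27946; arctan(0.27946) ≈ 15.6138°, so α ≈ 31.2276°.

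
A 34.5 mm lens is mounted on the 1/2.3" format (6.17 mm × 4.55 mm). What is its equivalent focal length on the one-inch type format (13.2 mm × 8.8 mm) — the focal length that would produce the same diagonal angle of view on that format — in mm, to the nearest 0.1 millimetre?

71.4 mm

Sensor diagonal = √(6.17² + 4.55²) = √58.7714 ≈ 7.6663 mm.
Sensor diagonal = √(13.2² + 8.8²) = √251.6800 ≈ 15.8644 mm.
Equal angle of view means equal diagonal/f ratio, so f₂ = f₁ · (diagonal₂/diagonal₁) = 34.5 × 15.8644/7.6663.
f₂ = 34.5 × 2.06939 ≈ 71.394 mm.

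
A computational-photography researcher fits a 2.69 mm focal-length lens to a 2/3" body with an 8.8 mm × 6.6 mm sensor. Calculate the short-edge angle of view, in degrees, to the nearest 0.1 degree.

101.6°

Angle of view α = 2·arctan(h/2f) with h = 6.6 mm and f = 2.69 mm.
h/2f = 1.22677; arctan(1.22677) ≈ 50.8147°, so α ≈ 101.6295°.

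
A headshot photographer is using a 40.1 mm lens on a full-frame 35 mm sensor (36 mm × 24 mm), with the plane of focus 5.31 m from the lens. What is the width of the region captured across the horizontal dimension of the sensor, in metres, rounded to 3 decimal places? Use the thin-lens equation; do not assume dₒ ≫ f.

dₒ: 5.31 m = 5310 mm.
Similar triangles through the lens centre give W/dₒ = w/dᵢ; with 1/f = 1/dₒ + 1/dᵢ this gives W = w·(dₒ − f)/f.
W = 36 mm × (5310 − 40.1) / 40.1 = 36 × 131.4190 ≈ 4731.082 mm = 4.73108 m.

4.731 m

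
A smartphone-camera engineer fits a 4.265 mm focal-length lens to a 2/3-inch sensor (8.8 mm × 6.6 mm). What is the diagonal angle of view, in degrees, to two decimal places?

104.42°

Sensor diagonal = √(8.8² + 6.6²) = √121.0000 ≈ 11.0000 mm.
Angle of view α = 2·arctan(d/2f) with d = 11.0000 mm and f = 4.265 mm.
d/2f = 1.28957; arctan(1.28957) ≈ 52.2080°, so α ≈ 104.4161°.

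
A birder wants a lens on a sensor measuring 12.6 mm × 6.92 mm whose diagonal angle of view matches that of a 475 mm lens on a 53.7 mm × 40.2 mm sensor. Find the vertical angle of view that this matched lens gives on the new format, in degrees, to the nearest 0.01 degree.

3.89°

Sensor diagonal = √(53.7² + 40.2²) = √4499.7300 ≈ 67.0800 mm.
Sensor diagonal = √(12.6² + 6.92²) = √206.6464 ≈ 14.3752 mm.
Equal diagonal AOV ⇒ f₂ = f₁ · 14.3752/67.0800 = 475 × 0.21430 ≈ 101.7922 mm.
Vertical AOV on the new format = 2·arctan(6.92 / (2 × 101.7922)) = 2·arctan(0.03399) ≈ 3.8936°.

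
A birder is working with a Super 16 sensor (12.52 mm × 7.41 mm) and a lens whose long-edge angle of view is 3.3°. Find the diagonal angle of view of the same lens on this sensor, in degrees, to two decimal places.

From the long-edge AOV: f = 12.52 / (2·tan(1.65°)) = 12.52 / 0.05761 ≈ 217.3166 mm.
Sensor diagonal = √(12.52² + 7.41²) = √211.6585 ≈ 14.5485 mm.
Diagonal AOV = 2·arctan(14.5485 / (2 × 217.3166)) = 2·arctan(0.03347) ≈ 3.8343°.

3.83°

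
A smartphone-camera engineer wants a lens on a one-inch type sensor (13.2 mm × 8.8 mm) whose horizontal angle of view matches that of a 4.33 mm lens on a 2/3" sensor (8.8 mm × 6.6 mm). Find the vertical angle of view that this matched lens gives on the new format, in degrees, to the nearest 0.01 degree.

68.23°

Equal horizontal AOV ⇒ f₂ = f₁ · 13.2/8.8 = 4.33 × 1.50000 ≈ 6.4950 mm.
Vertical AOV on the new format = 2·arctan(8.8 / (2 × 6.4950)) = 2·arctan(0.67744) ≈ 68.2309°.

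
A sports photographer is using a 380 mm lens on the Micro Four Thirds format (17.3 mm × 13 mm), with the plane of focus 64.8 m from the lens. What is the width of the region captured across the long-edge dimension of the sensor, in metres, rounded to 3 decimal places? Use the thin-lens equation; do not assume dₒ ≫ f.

dₒ: 64.8 m = 64800 mm.
Similar triangles through the lens centre give W/dₒ = w/dᵢ; with 1/f = 1/dₒ + 1/dᵢ this gives W = w·(dₒ − f)/f.
W = 17.3 mm × (64800 − 380) / 380 = 17.3 × 169.5263 ≈ 2932.805 mm = 2.93281 m.

2.933 m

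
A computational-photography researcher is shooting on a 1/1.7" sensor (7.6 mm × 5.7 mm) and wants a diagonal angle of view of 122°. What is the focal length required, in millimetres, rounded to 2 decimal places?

2.63 mm

Sensor diagonal = √(7.6² + 5.7²) = √90.2500 ≈ 9.5000 mm.
From α = 2·arctan(d/2f) we get f = d / (2·tan(α/2)).
With d = 9.5000 mm and α/2 = 61°, tan(α/2) ≈ 1.80405, so f ≈ 9.5000 / 3.60810 ≈ 2.6330 mm.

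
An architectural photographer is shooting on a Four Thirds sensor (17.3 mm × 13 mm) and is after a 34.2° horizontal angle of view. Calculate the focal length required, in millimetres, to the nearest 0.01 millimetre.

From α = 2·arctan(w/2f) we get f = w / (2·tan(α/2)).
With w = 17.3 mm and α/2 = 17.1°, tan(α/2) ≈ 0.30764, so f ≈ 17.3 / 0.61528 ≈ 28.1173 mm.

28.12 mm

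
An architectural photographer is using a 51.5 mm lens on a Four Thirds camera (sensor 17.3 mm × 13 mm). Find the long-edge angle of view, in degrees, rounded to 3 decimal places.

Angle of view α = 2·arctan(w/2f) with w = 17.3 mm and f = 51.5 mm.
w/2f = 0.16796; arctan(0.16796) ≈ 9.5345°, so α ≈ 19.0689°.

19.069°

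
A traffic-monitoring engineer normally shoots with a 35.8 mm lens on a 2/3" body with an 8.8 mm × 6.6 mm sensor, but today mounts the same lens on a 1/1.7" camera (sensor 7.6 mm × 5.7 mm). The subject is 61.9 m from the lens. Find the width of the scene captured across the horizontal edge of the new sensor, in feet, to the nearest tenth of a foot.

43.1 ft

The focal length stays 35.8 mm; the relevant sensor dimension is now w = 7.6 mm. Object distance dₒ = 61.9 m = 61900 mm.
Thin-lens field width W = w·(dₒ − f)/f = 7.6 × (61900 − 35.8)/35.8 ≈ 13133.182 mm = 13133.182/304.8 ft = 43.0879 ft.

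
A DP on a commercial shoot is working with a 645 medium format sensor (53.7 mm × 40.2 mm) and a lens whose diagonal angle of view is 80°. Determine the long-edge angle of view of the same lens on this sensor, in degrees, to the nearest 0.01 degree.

67.78°

Sensor diagonal = √(53.7² + 40.2²) = √4499.7300 ≈ 67.0800 mm.
From the diagonal AOV: f = 67.0800 / (2·tan(40°)) = 67.0800 / 1.67820 ≈ 39.9714 mm.
Long-edge AOV = 2·arctan(53.7 / (2 × 39.9714)) = 2·arctan(0.67173) ≈ 67.7809°.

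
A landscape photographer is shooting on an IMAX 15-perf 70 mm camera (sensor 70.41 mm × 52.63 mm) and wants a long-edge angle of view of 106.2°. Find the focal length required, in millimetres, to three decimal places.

From α = 2·arctan(w/2f) we get f = w / (2·tan(α/2)).
With w = 70.41 mm and α/2 = 53.1°, tan(α/2) ≈ 1.33187, so f ≈ 70.41 / 2.66375 ≈ 26.4327 mm.

26.433 mm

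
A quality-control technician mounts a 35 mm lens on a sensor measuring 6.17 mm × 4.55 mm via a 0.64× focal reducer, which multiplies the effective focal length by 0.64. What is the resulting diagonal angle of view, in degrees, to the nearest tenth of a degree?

19.4°

Effective focal length f = 35 × 0.64 = 22.4 mm.
Sensor diagonal = √(6.17² + 4.55²) = √58.7714 ≈ 7.6663 mm.
α = 2·arctan(7.666 / (2 × 22.4)) = 2·arctan(0.17112) ≈ 19.4210°.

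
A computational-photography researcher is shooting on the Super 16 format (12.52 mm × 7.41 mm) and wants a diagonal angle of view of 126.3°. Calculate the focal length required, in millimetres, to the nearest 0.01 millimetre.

Sensor diagonal = √(12.52² + 7.41²) = √211.6585 ≈ 14.5485 mm.
From α = 2·arctan(d/2f) we get f = d / (2·tan(α/2)).
With d = 14.5485 mm and α/2 = 63.15°, tan(α/2) ≈ 1.97538, so f ≈ 14.5485 / 3.95076 ≈ 3.6825 mm.

3.68 mm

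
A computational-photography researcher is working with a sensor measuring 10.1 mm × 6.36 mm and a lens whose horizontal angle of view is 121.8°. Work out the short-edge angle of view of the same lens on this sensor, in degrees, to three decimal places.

97.053°

From the horizontal AOV: f = 10.1 / (2·tan(60.9°)) = 10.1 / 3.59329 ≈ 2.8108 mm.
Short-edge AOV = 2·arctan(6.36 / (2 × 2.8108)) = 2·arctan(1.13135) ≈ 97.0532°.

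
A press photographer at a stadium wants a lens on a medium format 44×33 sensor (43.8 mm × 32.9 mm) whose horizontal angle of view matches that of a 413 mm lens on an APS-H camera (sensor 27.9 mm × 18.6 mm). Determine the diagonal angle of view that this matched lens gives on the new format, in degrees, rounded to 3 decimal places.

4.838°

Equal horizontal AOV ⇒ f₂ = f₁ · 43.8/27.9 = 413 × 1.56989 ≈ 648.3656 mm.
Sensor diagonal = √(43.8² + 32.9²) = √3000.8500 ≈ 54.7800 mm.
Diagonal AOV on the new format = 2·arctan(54.7800 / (2 × 648.3656)) = 2·arctan(0.04224) ≈ 4.8380°.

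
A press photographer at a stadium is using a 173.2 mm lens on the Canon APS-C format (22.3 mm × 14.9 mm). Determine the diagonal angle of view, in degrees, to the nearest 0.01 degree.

Sensor diagonal = √(22.3² + 14.9²) = √719.3000 ≈ 26.8198 mm.
Angle of view α = 2·arctan(d/2f) with d = 26.8198 mm and f = 173.2 mm.
d/2f = 0.07742; arctan(0.07742) ≈ 4.4273°, so α ≈ 8.8545°.

8.85°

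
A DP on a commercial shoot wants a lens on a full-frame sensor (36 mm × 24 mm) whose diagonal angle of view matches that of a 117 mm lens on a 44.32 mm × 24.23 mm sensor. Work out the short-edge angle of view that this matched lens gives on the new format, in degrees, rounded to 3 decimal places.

Sensor diagonal = √(44.32² + 24.23²) = √2551.3553 ≈ 50.5109 mm.
Sensor diagonal = √(36² + 24²) = √1872.0000 ≈ 43.2666 mm.
Equal diagonal AOV ⇒ f₂ = f₁ · 43.2666/50.5109 = 117 × 0.85658 ≈ 100.2197 mm.
Short-edge AOV on the new format = 2·arctan(24 / (2 × 100.2197)) = 2·arctan(0.11974) ≈ 13.6558°.

13.656°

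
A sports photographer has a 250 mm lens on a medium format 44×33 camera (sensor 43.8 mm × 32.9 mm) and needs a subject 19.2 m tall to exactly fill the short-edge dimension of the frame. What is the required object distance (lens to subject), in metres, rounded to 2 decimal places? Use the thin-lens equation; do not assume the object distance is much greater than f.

W: 19.2 m = 19200 mm.
Magnification m = h/W = dᵢ/dₒ; combined with 1/f = 1/dₒ + 1/dᵢ this gives dₒ = f·(1 + W/h).
dₒ = 250 mm × (1 + 19200/32.9) = 250 × 584.5866 ≈ 146146.657 mm = 146.147 m.

146.15 m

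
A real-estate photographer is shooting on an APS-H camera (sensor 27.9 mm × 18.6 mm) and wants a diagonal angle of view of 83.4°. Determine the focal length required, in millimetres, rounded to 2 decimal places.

18.82 mm

Sensor diagonal = √(27.9² + 18.6²) = √1124.3700 ≈ 33.5316 mm.
From α = 2·arctan(d/2f) we get f = d / (2·tan(α/2)).
With d = 33.5316 mm and α/2 = 41.7°, tan(α/2) ≈ 0.89097, so f ≈ 33.5316 / 1.78193 ≈ 18.8175 mm.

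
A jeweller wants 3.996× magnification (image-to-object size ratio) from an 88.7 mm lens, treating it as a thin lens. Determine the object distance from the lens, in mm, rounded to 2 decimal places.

110.90 mm

With m = dᵢ/dₒ and 1/f = 1/dₒ + 1/dᵢ, substituting dᵢ = m·dₒ gives 1/f = (1 + 1/m)/dₒ, hence dₒ = f·(1 + 1/m).
dₒ = 88.7 × (1 + 1/3.996) = 88.7 × 1.25025 ≈ 110.897 mm.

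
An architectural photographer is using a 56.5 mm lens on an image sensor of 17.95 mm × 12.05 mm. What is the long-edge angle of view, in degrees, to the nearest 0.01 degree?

18.05°

Angle of view α = 2·arctan(w/2f) with w = 17.95 mm and f = 56.5 mm.
w/2f = 0.15885; arctan(0.15885) ≈ 9.0260°, so α ≈ 18.0520°.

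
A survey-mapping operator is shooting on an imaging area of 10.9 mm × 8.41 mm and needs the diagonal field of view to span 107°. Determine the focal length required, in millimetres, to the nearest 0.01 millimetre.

Sensor diagonal = √(10.9² + 8.41²) = √189.5381 ≈ 13.7673 mm.
From α = 2·arctan(d/2f) we get f = d / (2·tan(α/2)).
With d = 13.7673 mm and α/2 = 53.5°, tan(α/2) ≈ 1.35142, so f ≈ 13.7673 / 2.70284 ≈ 5.0936 mm.

5.09 mm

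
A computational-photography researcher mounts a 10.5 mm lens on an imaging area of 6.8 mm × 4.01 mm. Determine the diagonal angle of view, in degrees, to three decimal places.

Sensor diagonal = √(6.8² + 4.01²) = √62.3201 ≈ 7.8943 mm.
Angle of view α = 2·arctan(d/2f) with d = 7.8943 mm and f = 10.5 mm.
d/2f = 0.37592; arctan(0.37592) ≈ 20.6022°, so α ≈ 41.2044°.

41.204°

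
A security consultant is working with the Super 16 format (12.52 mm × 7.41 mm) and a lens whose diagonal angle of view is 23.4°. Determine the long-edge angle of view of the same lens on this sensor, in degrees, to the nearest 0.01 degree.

Sensor diagonal = √(12.52² + 7.41²) = √211.6585 ≈ 14.5485 mm.
From the diagonal AOV: f = 14.5485 / (2·tan(11.7°)) = 14.5485 / 0.41418 ≈ 35.1260 mm.
Long-edge AOV = 2·arctan(12.52 / (2 × 35.1260)) = 2·arctan(0.17822) ≈ 20.2098°.

20.21°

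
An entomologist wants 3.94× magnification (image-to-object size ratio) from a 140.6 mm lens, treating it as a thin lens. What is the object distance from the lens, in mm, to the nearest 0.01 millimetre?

With m = dᵢ/dₒ and 1/f = 1/dₒ + 1/dᵢ, substituting dᵢ = m·dₒ gives 1/f = (1 + 1/m)/dₒ, hence dₒ = f·(1 + 1/m).
dₒ = 140.6 × (1 + 1/3.94) = 140.6 × 1.25381 ≈ 176.285 mm.

176.29 mm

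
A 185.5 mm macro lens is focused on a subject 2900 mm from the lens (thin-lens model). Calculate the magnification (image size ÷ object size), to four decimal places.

0.0683×

Thin lens: 1/f = 1/dₒ + 1/dᵢ → 1/dᵢ = 1/185.5 − 1/2900 = 0.0050460 mm⁻¹, so dᵢ ≈ 198.1765 mm.
Magnification m = dᵢ/dₒ = 198.1765/2900 ≈ 0.06834.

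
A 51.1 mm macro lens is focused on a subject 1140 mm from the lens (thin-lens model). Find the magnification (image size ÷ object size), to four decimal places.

0.0469×

Thin lens: 1/f = 1/dₒ + 1/dᵢ → 1/dᵢ = 1/51.1 − 1/1140 = 0.0186923 mm⁻¹, so dᵢ ≈ 53.4980 mm.
Magnification m = dᵢ/dₒ = 53.4980/1140 ≈ 0.04693.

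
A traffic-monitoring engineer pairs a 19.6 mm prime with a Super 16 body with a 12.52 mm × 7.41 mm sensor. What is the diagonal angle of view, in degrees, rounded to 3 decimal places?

40.723°

Sensor diagonal = √(12.52² + 7.41²) = √211.6585 ≈ 14.5485 mm.
Angle of view α = 2·arctan(d/2f) with d = 14.5485 mm and f = 19.6 mm.
d/2f = 0.37113; arctan(0.37113) ≈ 20.3616°, so α ≈ 40.7233°.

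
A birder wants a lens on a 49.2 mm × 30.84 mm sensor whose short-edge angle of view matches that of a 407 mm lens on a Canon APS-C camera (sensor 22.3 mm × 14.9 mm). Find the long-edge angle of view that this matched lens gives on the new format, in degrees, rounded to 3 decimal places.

Equal short-edge AOV ⇒ f₂ = f₁ · 30.84/14.9 = 407 × 2.06980 ≈ 842.4081 mm.
Long-edge AOV on the new format = 2·arctan(49.2 / (2 × 842.4081)) = 2·arctan(0.02920) ≈ 3.3454°.

3.345°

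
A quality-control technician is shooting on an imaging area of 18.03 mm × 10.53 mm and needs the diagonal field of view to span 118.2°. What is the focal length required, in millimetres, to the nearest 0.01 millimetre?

6.25 mm

Sensor diagonal = √(18.03² + 10.53²) = √435.9618 ≈ 20.8797 mm.
From α = 2·arctan(d/2f) we get f = d / (2·tan(α/2)).
With d = 20.8797 mm and α/2 = 59.1°, tan(α/2) ≈ 1.67088, so f ≈ 20.8797 / 3.34176 ≈ 6.2481 mm.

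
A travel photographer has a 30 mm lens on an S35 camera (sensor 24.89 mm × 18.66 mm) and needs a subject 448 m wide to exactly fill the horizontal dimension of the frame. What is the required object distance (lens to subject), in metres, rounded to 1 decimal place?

540.0 m

W: 448 m = 448000 mm.
Magnification m = w/W = dᵢ/dₒ; combined with 1/f = 1/dₒ + 1/dᵢ this gives dₒ = f·(1 + W/w).
dₒ = 30 mm × (1 + 448000/24.89) = 30 × 18000.1965 ≈ 540005.894 mm = 540.006 m.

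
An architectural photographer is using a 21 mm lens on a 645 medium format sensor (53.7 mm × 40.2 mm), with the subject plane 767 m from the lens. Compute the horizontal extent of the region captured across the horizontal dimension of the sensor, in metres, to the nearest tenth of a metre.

1961.3 m

dₒ: 767 m = 767000 mm.
Similar triangles through the lens centre give W/dₒ = w/dᵢ; with 1/f = 1/dₒ + 1/dᵢ this gives W = w·(dₒ − f)/f.
W = 53.7 mm × (767000 − 21) / 21 = 53.7 × 36522.8095 ≈ 1961274.871 mm = 1961.27 m.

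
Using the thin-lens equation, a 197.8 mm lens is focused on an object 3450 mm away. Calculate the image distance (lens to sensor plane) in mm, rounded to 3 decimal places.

1/dᵢ = 1/f − 1/dₒ = 1/197.8 − 1/3450 = 0.0047658 mm⁻¹.
dᵢ = 1/0.0047658 ≈ 209.8303 mm.

209.830 mm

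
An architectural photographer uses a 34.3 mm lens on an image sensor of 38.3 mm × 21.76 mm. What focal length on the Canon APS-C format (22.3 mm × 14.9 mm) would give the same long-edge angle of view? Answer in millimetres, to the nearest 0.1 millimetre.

Equal angle of view means equal width/f ratio, so f₂ = f₁ · (width₂/width₁) = 34.3 × 22.3/38.3.
f₂ = 34.3 × 0.58225 ≈ 19.971 mm.

20.0 mm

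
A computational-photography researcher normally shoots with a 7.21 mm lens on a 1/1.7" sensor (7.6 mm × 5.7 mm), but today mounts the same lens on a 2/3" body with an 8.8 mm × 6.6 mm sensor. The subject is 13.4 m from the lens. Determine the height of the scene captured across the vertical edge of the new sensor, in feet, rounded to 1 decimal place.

The focal length stays 7.21 mm; the relevant sensor dimension is now h = 6.6 mm. Object distance dₒ = 13.4 m = 13400 mm.
Thin-lens field height W = h·(dₒ − f)/f = 6.6 × (13400 − 7.21)/7.21 ≈ 12259.697 mm = 12259.697/304.8 ft = 40.2221 ft.

40.2 ft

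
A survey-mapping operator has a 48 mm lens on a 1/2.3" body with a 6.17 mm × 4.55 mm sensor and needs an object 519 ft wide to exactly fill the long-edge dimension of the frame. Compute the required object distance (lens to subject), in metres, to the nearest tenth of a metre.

W: 519 ft × 304.8 mm/ft = 158191.19 mm.
Magnification m = w/W = dᵢ/dₒ; combined with 1/f = 1/dₒ + 1/dᵢ this gives dₒ = f·(1 + W/w).
dₒ = 48 mm × (1 + 158191/6.17) = 48 × 25639.7674 ≈ 1230708.836 mm = 1230.71 m.

1230.7 m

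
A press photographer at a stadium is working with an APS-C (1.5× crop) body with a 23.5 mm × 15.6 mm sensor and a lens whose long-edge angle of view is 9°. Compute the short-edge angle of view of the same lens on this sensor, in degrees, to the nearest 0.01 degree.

5.98°

From the long-edge AOV: f = 23.5 / (2·tan(4.5°)) = 23.5 / 0.15740 ≈ 149.2979 mm.
Short-edge AOV = 2·arctan(15.6 / (2 × 149.2979)) = 2·arctan(0.05224) ≈ 5.9813°.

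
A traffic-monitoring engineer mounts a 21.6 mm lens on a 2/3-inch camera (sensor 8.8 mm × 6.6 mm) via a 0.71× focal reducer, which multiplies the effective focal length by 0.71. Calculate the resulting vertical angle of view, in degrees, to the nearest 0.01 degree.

24.29°

Effective focal length f = 21.6 × 0.71 = 15.336 mm.
α = 2·arctan(6.6 / (2 × 15.336)) = 2·arctan(0.21518) ≈ 24.2875°.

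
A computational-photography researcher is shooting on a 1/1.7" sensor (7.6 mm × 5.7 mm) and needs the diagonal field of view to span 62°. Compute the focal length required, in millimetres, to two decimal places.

Sensor diagonal = √(7.6² + 5.7²) = √90.2500 ≈ 9.5000 mm.
From α = 2·arctan(d/2f) we get f = d / (2·tan(α/2)).
With d = 9.5000 mm and α/2 = 31°, tan(α/2) ≈ 0.60086, so f ≈ 9.5000 / 1.20172 ≈ 7.9053 mm.

7.91 mm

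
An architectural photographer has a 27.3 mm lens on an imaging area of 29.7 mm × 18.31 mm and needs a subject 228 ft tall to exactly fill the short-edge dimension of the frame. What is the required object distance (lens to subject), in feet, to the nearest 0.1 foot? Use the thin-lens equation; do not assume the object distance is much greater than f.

W: 228 ft × 304.8 mm/ft = 69494.40 mm.
Magnification m = h/W = dᵢ/dₒ; combined with 1/f = 1/dₒ + 1/dᵢ this gives dₒ = f·(1 + W/h).
dₒ = 27.3 mm × (1 + 69494.4/18.31) = 27.3 × 3796.4341 ≈ 103642.650 mm = 103642.650/304.8 ft = 340.035 ft.

340.0 ft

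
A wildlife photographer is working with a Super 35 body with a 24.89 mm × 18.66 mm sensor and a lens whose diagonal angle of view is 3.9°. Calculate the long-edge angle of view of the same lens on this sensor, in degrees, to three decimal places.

3.121°

Sensor diagonal = √(24.89² + 18.66²) = √967.7077 ≈ 31.1080 mm.
From the diagonal AOV: f = 31.1080 / (2·tan(1.95°)) = 31.1080 / 0.06809 ≈ 456.8382 mm.
Long-edge AOV = 2·arctan(24.89 / (2 × 456.8382)) = 2·arctan(0.02724) ≈ 3.1209°.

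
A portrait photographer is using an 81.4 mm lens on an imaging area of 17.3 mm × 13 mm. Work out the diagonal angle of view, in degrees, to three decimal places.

15.143°

Sensor diagonal = √(17.3² + 13²) = √468.2900 ≈ 21.6400 mm.
Angle of view α = 2·arctan(d/2f) with d = 21.6400 mm and f = 81.4 mm.
d/2f = 0.13292; arctan(0.13292) ≈ 7.5716°, so α ≈ 15.1432°.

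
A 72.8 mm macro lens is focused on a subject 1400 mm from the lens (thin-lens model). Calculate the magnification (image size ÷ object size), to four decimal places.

0.0549×

Thin lens: 1/f = 1/dₒ + 1/dᵢ → 1/dᵢ = 1/72.8 − 1/1400 = 0.0130220 mm⁻¹, so dᵢ ≈ 76.7932 mm.
Magnification m = dᵢ/dₒ = 76.7932/1400 ≈ 0.05485.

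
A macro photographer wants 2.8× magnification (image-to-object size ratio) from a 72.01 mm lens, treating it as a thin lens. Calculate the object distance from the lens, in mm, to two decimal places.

With m = dᵢ/dₒ and 1/f = 1/dₒ + 1/dᵢ, substituting dᵢ = m·dₒ gives 1/f = (1 + 1/m)/dₒ, hence dₒ = f·(1 + 1/m).
dₒ = 72.01 × (1 + 1/2.8) = 72.01 × 1.35714 ≈ 97.728 mm.

97.73 mm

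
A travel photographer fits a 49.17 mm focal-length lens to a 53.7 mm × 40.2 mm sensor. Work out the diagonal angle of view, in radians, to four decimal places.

1.1973 rad

Sensor diagonal = √(53.7² + 40.2²) = √4499.7300 ≈ 67.0800 mm.
Angle of view α = 2·arctan(d/2f) with d = 67.0800 mm and f = 49.17 mm.
d/2f = 0.68212; arctan(0.68212) ≈ 0.5986 rad, so α ≈ 1.1973 rad.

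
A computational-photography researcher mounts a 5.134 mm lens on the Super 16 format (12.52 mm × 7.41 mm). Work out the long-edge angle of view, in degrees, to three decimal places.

101.288°

Angle of view α = 2·arctan(w/2f) with w = 12.52 mm and f = 5.134 mm.
w/2f = 1.21932; arctan(1.21932) ≈ 50.6439°, so α ≈ 101.2877°.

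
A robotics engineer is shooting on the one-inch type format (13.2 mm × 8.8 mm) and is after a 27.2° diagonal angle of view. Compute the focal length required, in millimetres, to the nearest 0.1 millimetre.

32.8 mm

Sensor diagonal = √(13.2² + 8.8²) = √251.6800 ≈ 15.8644 mm.
From α = 2·arctan(d/2f) we get f = d / (2·tan(α/2)).
With d = 15.8644 mm and α/2 = 13.6°, tan(α/2) ≈ 0.24193, so f ≈ 15.8644 / 0.48385 ≈ 32.7878 mm.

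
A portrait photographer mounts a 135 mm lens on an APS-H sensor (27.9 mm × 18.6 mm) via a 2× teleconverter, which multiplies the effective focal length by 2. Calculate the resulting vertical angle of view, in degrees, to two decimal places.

Effective focal length f = 135 × 2 = 270 mm.
α = 2·arctan(18.6 / (2 × 270)) = 2·arctan(0.03444) ≈ 3.9455°.

3.95°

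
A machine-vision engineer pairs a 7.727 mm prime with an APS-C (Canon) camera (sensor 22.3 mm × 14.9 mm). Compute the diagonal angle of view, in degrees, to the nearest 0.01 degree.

120.10°

Sensor diagonal = √(22.3² + 14.9²) = √719.3000 ≈ 26.8198 mm.
Angle of view α = 2·arctan(d/2f) with d = 26.8198 mm and f = 7.727 mm.
d/2f = 1.73546; arctan(1.73546) ≈ 60.0487°, so α ≈ 120.0975°.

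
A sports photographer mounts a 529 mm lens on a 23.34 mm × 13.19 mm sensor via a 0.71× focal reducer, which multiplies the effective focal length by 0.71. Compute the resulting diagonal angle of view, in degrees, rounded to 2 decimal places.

Effective focal length f = 529 × 0.71 = 375.59 mm.
Sensor diagonal = √(23.34² + 13.19²) = √718.7317 ≈ 26.8092 mm.
α = 2·arctan(26.809 / (2 × 375.59)) = 2·arctan(0.03569) ≈ 4.0880°.

4.09°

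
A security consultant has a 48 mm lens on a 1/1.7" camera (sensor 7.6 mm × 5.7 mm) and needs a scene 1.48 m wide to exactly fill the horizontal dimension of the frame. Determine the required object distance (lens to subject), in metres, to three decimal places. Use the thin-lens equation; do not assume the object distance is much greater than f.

9.395 m

W: 1.48 m = 1480 mm.
Magnification m = w/W = dᵢ/dₒ; combined with 1/f = 1/dₒ + 1/dᵢ this gives dₒ = f·(1 + W/w).
dₒ = 48 mm × (1 + 1480/7.6) = 48 × 195.7368 ≈ 9395.368 mm = 9.39537 m.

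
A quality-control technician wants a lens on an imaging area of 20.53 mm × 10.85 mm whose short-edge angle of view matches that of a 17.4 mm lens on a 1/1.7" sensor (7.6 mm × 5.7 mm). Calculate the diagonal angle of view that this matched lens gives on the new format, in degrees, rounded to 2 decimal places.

38.64°

Equal short-edge AOV ⇒ f₂ = f₁ · 10.85/5.7 = 17.4 × 1.90351 ≈ 33.1211 mm.
Sensor diagonal = √(20.53² + 10.85²) = √539.2034 ≈ 23.2208 mm.
Diagonal AOV on the new format = 2·arctan(23.2208 / (2 × 33.1211)) = 2·arctan(0.35054) ≈ 38.6356°.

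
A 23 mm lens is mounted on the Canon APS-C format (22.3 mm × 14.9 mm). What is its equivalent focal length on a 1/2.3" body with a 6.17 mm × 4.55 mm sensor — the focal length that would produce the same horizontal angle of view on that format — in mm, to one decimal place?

6.4 mm

Equal angle of view means equal width/f ratio, so f₂ = f₁ · (width₂/width₁) = 23 × 6.17/22.3.
f₂ = 23 × 0.27668 ≈ 6.364 mm.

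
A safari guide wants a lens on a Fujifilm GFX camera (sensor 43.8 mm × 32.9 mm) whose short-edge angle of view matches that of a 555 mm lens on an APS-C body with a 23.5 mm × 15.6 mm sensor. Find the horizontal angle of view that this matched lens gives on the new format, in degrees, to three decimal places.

Equal short-edge AOV ⇒ f₂ = f₁ · 32.9/15.6 = 555 × 2.10897 ≈ 1170.4808 mm.
Horizontal AOV on the new format = 2·arctan(43.8 / (2 × 1170.4808)) = 2·arctan(0.01871) ≈ 2.1438°.

2.144°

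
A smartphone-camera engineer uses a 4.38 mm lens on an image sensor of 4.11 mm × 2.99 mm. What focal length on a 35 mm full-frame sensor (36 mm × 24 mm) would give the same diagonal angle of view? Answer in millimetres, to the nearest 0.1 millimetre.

37.3 mm

Sensor diagonal = √(4.11² + 2.99²) = √25.8322 ≈ 5.0825 mm.
Sensor diagonal = √(36² + 24²) = √1872.0000 ≈ 43.2666 mm.
Equal angle of view means equal diagonal/f ratio, so f₂ = f₁ · (diagonal₂/diagonal₁) = 4.38 × 43.2666/5.0825.
f₂ = 4.38 × 8.51280 ≈ 37.286 mm.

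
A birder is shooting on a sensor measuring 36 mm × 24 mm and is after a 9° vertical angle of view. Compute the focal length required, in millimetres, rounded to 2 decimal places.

152.47 mm

From α = 2·arctan(h/2f) we get f = h / (2·tan(α/2)).
With h = 24 mm and α/2 = 4.5°, tan(α/2) ≈ 0.07870, so f ≈ 24 / 0.15740 ≈ 152.4745 mm.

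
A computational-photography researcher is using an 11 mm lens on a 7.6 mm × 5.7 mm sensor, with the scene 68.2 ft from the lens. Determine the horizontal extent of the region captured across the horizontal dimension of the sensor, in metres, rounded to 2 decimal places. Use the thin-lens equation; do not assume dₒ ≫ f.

14.35 m

dₒ: 68.2 ft × 304.8 mm/ft = 20787.36 mm.
Similar triangles through the lens centre give W/dₒ = w/dᵢ; with 1/f = 1/dₒ + 1/dᵢ this gives W = w·(dₒ − f)/f.
W = 7.6 mm × (20787.4 − 11) / 11 = 7.6 × 1888.7599 ≈ 14354.576 mm = 14.3546 m.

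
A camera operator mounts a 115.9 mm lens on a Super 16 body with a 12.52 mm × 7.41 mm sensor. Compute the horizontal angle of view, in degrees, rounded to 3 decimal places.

6.183°

Angle of view α = 2·arctan(w/2f) with w = 12.52 mm and f = 115.9 mm.
w/2f = 0.05401; arctan(0.05401) ≈ 3.0917°, so α ≈ 6.1833°.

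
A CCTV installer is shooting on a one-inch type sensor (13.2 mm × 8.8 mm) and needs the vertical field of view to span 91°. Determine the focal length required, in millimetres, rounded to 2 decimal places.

4.32 mm

From α = 2·arctan(h/2f) we get f = h / (2·tan(α/2)).
With h = 8.8 mm and α/2 = 45.5°, tan(α/2) ≈ 1.01761, so f ≈ 8.8 / 2.03521 ≈ 4.3239 mm.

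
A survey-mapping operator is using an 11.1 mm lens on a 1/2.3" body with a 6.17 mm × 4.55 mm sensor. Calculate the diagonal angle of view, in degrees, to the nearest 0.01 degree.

38.10°

Sensor diagonal = √(6.17² + 4.55²) = √58.7714 ≈ 7.6663 mm.
Angle of view α = 2·arctan(d/2f) with d = 7.6663 mm and f = 11.1 mm.
d/2f = 0.34533; arctan(0.34533) ≈ 19.0512°, so α ≈ 38.1023°.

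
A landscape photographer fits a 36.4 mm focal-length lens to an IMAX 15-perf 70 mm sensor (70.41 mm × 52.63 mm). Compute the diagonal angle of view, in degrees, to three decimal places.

100.740°

Sensor diagonal = √(70.41² + 52.63²) = √7727.4850 ≈ 87.9061 mm.
Angle of view α = 2·arctan(d/2f) with d = 87.9061 mm and f = 36.4 mm.
d/2f = 1.20750; arctan(1.20750) ≈ 50.3699°, so α ≈ 100.7399°.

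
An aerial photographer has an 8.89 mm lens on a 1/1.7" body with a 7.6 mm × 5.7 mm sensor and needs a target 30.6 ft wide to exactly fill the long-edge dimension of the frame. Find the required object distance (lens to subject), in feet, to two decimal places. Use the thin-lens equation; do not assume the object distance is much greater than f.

35.82 ft

W: 30.6 ft × 304.8 mm/ft = 9326.88 mm.
Magnification m = w/W = dᵢ/dₒ; combined with 1/f = 1/dₒ + 1/dᵢ this gives dₒ = f·(1 + W/w).
dₒ = 8.89 mm × (1 + 9326.88/7.6) = 8.89 × 1228.2210 ≈ 10918.885 mm = 10918.885/304.8 ft = 35.8231 ft.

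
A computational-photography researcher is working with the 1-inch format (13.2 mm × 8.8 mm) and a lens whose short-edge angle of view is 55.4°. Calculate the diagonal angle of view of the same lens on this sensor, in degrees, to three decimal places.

From the short-edge AOV: f = 8.8 / (2·tan(27.7°)) = 8.8 / 1.05002 ≈ 8.3808 mm.
Sensor diagonal = √(13.2² + 8.8²) = √251.6800 ≈ 15.8644 mm.
Diagonal AOV = 2·arctan(15.8644 / (2 × 8.3808)) = 2·arctan(0.94648) ≈ 86.8499°.

86.850°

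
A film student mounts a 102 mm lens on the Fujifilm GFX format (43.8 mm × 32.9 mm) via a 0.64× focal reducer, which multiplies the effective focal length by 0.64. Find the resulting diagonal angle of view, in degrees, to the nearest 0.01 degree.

Effective focal length f = 102 × 0.64 = 65.28 mm.
Sensor diagonal = √(43.8² + 32.9²) = √3000.8500 ≈ 54.7800 mm.
α = 2·arctan(54.780 / (2 × 65.28)) = 2·arctan(0.41958) ≈ 45.5236°.

45.52°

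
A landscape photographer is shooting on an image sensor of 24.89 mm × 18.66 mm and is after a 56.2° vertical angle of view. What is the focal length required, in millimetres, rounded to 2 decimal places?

From α = 2·arctan(h/2f) we get f = h / (2·tan(α/2)).
With h = 18.66 mm and α/2 = 28.1°, tan(α/2) ≈ 0.53395, so f ≈ 18.66 / 1.06790 ≈ 17.4735 mm.

17.47 mm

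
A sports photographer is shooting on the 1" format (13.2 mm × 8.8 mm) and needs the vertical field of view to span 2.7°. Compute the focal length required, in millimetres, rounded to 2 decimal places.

From α = 2·arctan(h/2f) we get f = h / (2·tan(α/2)).
With h = 8.8 mm and α/2 = 1.35°, tan(α/2) ≈ 0.02357, so f ≈ 8.8 / 0.04713 ≈ 186.7072 mm.

186.71 mm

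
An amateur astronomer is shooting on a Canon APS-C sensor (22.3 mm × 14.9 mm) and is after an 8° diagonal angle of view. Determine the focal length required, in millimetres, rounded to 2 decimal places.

191.77 mm

Sensor diagonal = √(22.3² + 14.9²) = √719.3000 ≈ 26.8198 mm.
From α = 2·arctan(d/2f) we get f = d / (2·tan(α/2)).
With d = 26.8198 mm and α/2 = 4°, tan(α/2) ≈ 0.06993, so f ≈ 26.8198 / 0.13985 ≈ 191.7703 mm.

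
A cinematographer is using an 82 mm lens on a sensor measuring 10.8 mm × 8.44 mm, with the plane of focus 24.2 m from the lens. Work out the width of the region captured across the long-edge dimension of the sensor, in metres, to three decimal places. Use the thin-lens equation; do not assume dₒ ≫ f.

dₒ: 24.2 m = 24200 mm.
Similar triangles through the lens centre give W/dₒ = w/dᵢ; with 1/f = 1/dₒ + 1/dᵢ this gives W = w·(dₒ − f)/f.
W = 10.8 mm × (24200 − 82) / 82 = 10.8 × 294.1220 ≈ 3176.517 mm = 3.17652 m.

3.177 m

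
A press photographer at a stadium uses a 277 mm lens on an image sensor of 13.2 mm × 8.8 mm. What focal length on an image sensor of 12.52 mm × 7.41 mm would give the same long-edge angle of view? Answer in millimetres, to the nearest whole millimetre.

263 mm

Equal angle of view means equal width/f ratio, so f₂ = f₁ · (width₂/width₁) = 277 × 12.52/13.2.
f₂ = 277 × 0.94848 ≈ 262.730 mm.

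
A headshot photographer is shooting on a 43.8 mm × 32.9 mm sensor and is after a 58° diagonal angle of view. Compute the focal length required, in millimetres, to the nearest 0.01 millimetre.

Sensor diagonal = √(43.8² + 32.9²) = √3000.8500 ≈ 54.7800 mm.
From α = 2·arctan(d/2f) we get f = d / (2·tan(α/2)).
With d = 54.7800 mm and α/2 = 29°, tan(α/2) ≈ 0.55431, so f ≈ 54.7800 / 1.10862 ≈ 49.4129 mm.

49.41 mm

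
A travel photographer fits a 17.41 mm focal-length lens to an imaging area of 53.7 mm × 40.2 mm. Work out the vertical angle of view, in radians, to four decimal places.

Angle of view α = 2·arctan(h/2f) with h = 40.2 mm and f = 17.41 mm.
h/2f = 1.15451; arctan(1.15451) ≈ 0.8570 rad, so α ≈ 1.7140 rad.

1.7140 rad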